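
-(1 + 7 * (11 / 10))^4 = -5728.98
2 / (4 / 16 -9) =-0.23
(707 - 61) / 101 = 646 / 101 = 6.40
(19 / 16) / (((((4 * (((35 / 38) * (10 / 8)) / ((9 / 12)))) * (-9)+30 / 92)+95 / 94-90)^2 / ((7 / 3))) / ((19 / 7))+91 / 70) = 761440190405 / 2098087201675496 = 0.00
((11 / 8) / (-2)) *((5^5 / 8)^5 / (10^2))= -131130218505859375 / 2097152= -62527760746.89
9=9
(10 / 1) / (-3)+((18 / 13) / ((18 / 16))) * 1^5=-82 / 39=-2.10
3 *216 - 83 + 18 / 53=29963 / 53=565.34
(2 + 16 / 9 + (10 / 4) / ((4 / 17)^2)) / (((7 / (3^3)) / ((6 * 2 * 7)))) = 126837 / 8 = 15854.62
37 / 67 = 0.55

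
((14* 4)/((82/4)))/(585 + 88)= 112/27593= 0.00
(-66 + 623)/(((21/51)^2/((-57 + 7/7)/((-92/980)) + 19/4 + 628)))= 18204919489/4508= 4038358.36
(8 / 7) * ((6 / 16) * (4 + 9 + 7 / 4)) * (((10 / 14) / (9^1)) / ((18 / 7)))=295 / 1512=0.20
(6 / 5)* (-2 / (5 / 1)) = -12 / 25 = -0.48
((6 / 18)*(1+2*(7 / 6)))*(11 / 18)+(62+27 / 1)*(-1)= -7154 / 81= -88.32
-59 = -59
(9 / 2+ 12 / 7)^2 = 7569 / 196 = 38.62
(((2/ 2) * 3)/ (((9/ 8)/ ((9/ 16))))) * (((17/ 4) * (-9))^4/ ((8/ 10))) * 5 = 41098596075/ 2048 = 20067673.86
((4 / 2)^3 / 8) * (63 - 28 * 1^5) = 35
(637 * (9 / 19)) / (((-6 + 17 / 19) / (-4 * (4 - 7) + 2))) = -80262 / 97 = -827.44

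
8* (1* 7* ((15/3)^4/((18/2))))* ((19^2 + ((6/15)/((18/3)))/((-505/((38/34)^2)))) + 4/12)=1107430154600/788103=1405184.54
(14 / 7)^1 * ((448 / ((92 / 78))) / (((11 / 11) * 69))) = 5824 / 529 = 11.01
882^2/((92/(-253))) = -2139291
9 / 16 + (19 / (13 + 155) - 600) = -201373 / 336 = -599.32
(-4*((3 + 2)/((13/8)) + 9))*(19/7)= -11932/91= -131.12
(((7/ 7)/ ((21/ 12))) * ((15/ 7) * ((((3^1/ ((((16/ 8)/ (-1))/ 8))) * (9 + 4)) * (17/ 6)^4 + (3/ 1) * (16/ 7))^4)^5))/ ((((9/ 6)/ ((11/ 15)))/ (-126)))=-4489602072789484238290157670794187780754174261284356791304355860263830212420056429864833473103213615043649544871035439938801542385474637211/ 542366319868013310014242280109305365543198377237685469184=-8277803964453478940044351000000000000000000000000000000000000000000000000000000000.00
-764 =-764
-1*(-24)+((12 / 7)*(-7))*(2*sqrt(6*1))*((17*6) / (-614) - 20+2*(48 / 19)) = 24+2115768*sqrt(6) / 5833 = 912.49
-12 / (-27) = 4 / 9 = 0.44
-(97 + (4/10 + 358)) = -455.40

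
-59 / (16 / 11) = -649 / 16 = -40.56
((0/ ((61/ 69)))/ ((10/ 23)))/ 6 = 0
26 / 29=0.90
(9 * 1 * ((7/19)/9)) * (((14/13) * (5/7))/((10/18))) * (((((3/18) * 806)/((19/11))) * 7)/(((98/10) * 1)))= 10230/361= 28.34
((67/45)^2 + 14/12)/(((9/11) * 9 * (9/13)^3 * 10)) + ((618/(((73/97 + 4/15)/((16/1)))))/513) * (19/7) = 1277748263562781/24826000594500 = 51.47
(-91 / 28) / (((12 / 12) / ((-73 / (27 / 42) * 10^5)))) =332150000 / 9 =36905555.56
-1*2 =-2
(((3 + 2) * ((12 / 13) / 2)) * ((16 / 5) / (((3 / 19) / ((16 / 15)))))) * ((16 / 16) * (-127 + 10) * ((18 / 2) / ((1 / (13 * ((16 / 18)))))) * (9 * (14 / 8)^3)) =-146397888 / 5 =-29279577.60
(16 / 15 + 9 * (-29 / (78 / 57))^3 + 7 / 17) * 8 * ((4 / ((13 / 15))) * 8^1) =-12285136012576 / 485537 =-25302162.37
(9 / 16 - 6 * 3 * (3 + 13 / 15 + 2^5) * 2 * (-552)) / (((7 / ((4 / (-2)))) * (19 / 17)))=-51017391 / 280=-182204.97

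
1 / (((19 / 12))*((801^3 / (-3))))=-4 / 1084947291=-0.00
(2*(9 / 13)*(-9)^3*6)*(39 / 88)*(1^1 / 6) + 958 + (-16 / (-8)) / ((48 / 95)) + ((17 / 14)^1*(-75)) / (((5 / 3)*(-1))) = 1051993 / 1848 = 569.26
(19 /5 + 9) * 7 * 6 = 2688 /5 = 537.60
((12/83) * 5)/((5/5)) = 0.72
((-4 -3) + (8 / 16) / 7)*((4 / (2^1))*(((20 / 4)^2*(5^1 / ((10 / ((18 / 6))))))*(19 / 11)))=-138225 / 154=-897.56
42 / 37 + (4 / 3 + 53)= 6157 / 111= 55.47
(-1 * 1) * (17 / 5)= -17 / 5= -3.40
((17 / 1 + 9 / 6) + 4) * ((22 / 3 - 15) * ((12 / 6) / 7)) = -345 / 7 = -49.29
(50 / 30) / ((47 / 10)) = 50 / 141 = 0.35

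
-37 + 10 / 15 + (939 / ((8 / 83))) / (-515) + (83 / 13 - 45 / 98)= -388348747 / 7873320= -49.32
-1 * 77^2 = -5929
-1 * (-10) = 10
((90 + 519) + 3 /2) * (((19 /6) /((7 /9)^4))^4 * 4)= 3640199619287549399301 /265863444556808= 13691989.98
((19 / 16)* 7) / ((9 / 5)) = 665 / 144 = 4.62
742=742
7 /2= 3.50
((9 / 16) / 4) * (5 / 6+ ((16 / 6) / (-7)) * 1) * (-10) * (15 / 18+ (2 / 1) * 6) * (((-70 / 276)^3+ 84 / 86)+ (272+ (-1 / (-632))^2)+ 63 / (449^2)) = -324458421911075570202755 / 145597036710199025664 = -2228.47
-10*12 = -120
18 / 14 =9 / 7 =1.29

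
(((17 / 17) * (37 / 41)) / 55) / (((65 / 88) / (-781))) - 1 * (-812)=10588724 / 13325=794.65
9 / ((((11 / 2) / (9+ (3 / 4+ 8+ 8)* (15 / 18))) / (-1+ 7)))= 4959 / 22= 225.41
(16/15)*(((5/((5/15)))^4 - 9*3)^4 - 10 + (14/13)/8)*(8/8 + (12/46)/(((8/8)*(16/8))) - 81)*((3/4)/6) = -208701056730314047828401/2990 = -69799684525188644758.66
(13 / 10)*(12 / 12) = 13 / 10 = 1.30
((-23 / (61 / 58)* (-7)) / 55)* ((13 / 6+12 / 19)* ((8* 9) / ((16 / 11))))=4468233 / 11590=385.52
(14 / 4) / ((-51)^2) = 7 / 5202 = 0.00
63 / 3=21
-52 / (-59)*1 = 52 / 59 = 0.88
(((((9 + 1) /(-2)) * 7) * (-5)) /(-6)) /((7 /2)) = -25 /3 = -8.33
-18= -18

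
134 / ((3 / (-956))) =-128104 / 3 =-42701.33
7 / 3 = 2.33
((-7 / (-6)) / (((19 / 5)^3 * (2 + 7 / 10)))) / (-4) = -4375 / 2222316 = -0.00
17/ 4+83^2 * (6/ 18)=27607/ 12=2300.58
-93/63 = -31/21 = -1.48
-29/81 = -0.36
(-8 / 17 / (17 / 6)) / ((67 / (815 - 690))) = -6000 / 19363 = -0.31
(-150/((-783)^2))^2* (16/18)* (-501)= -3340000/125292707307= -0.00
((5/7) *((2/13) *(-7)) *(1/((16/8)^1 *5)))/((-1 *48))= 1/624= 0.00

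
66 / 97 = 0.68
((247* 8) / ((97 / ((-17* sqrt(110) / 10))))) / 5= -16796* sqrt(110) / 2425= -72.64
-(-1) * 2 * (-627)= -1254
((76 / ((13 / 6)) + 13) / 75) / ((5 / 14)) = 70 / 39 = 1.79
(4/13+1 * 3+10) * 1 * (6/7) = 1038/91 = 11.41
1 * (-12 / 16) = -3 / 4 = -0.75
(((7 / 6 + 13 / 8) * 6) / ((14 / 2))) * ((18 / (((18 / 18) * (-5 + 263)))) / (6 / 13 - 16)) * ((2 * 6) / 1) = -7839 / 60802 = -0.13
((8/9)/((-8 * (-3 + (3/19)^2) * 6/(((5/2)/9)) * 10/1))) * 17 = 6137/2087856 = 0.00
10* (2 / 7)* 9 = 180 / 7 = 25.71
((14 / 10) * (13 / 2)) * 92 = 4186 / 5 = 837.20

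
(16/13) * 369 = 5904/13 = 454.15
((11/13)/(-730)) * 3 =-33/9490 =-0.00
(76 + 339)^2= 172225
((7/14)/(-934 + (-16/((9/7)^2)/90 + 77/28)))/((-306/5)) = 2025/230846281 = 0.00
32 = 32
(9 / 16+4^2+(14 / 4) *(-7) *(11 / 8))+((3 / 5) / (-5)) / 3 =-3433 / 200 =-17.16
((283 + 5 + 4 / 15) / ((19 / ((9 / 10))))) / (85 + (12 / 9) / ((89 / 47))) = 1731762 / 10869425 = 0.16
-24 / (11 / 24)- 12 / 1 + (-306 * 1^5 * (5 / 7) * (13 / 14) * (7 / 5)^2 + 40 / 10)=-25199 / 55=-458.16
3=3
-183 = -183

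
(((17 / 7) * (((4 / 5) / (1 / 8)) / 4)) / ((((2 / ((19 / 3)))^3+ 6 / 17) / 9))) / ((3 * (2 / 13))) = 51538526 / 261485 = 197.10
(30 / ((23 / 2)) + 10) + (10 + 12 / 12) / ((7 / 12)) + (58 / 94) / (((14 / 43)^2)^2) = 3587044043 / 41527696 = 86.38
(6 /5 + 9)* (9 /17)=27 /5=5.40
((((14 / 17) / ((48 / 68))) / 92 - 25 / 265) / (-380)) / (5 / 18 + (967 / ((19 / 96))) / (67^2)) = 32172663 / 204541471120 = 0.00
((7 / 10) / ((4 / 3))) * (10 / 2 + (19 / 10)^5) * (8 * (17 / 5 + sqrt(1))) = 687478869 / 1250000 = 549.98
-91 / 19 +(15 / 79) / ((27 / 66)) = -19477 / 4503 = -4.33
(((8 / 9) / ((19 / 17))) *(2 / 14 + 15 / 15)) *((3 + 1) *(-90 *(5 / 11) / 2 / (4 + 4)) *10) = -136000 / 1463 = -92.96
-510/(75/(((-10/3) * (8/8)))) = 68/3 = 22.67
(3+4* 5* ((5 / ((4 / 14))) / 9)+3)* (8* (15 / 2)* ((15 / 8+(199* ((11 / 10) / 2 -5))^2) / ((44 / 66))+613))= 95094652513 / 30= 3169821750.43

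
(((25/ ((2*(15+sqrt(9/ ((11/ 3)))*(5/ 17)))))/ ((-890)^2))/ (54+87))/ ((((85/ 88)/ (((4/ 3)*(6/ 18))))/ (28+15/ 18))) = 355861/ 3591489917700-1903*sqrt(33)/ 3591489917700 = 0.00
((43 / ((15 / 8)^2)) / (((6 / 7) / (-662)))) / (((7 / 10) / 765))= -30971008 / 3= -10323669.33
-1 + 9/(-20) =-29/20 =-1.45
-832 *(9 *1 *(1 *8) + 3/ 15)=-300352/ 5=-60070.40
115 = 115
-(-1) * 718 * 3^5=174474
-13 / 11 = -1.18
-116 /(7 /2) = -232 /7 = -33.14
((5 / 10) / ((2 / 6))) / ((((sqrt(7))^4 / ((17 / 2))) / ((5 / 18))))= 0.07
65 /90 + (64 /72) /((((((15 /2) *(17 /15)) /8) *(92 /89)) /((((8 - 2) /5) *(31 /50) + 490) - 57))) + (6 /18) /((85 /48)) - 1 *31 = 320.95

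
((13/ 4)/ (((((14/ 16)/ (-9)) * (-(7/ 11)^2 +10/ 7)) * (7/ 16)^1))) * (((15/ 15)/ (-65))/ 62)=5808/ 313565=0.02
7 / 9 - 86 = -85.22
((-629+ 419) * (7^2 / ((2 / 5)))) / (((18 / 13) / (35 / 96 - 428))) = 4576383175 / 576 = 7945109.68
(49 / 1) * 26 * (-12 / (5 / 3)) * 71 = -3256344 / 5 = -651268.80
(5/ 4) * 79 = 395/ 4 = 98.75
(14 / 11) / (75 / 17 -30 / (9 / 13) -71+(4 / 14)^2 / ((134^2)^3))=-50636431337034144 / 4373313970349505775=-0.01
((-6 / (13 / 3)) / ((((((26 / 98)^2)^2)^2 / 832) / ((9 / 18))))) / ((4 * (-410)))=2392771001011272 / 167224797805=14308.71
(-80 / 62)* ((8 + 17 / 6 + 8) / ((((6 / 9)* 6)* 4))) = -565 / 372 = -1.52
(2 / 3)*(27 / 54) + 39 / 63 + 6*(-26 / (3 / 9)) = -9808 / 21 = -467.05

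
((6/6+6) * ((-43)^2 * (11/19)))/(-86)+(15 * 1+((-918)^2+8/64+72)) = 128094047/152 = 842723.99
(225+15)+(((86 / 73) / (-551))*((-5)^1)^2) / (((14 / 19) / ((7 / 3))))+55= 1872470 / 6351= 294.83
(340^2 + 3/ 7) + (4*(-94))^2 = 1798835/ 7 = 256976.43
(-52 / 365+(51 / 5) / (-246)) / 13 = -1101 / 77818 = -0.01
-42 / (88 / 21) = -441 / 44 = -10.02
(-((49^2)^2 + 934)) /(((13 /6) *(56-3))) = -34594410 /689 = -50209.59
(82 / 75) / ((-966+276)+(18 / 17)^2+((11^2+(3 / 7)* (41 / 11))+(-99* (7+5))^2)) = 912373 / 1177276371375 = 0.00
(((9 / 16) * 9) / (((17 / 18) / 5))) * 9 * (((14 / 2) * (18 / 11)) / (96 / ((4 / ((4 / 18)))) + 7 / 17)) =6200145 / 12892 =480.93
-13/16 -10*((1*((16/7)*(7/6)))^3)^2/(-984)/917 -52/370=-230985773819/243384931440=-0.95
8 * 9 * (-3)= -216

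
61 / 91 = 0.67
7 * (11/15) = 77/15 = 5.13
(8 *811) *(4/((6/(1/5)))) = 12976/15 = 865.07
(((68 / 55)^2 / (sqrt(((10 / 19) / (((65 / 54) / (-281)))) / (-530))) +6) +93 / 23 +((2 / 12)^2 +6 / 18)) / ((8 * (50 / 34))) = 4913 * sqrt(110357130) / 191255625 +29291 / 33120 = 1.15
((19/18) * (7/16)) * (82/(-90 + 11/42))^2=10955077/28410722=0.39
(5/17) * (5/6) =25/102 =0.25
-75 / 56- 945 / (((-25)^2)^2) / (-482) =-1412104083 / 1054375000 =-1.34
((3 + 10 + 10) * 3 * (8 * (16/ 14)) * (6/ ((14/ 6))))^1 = 79488/ 49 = 1622.20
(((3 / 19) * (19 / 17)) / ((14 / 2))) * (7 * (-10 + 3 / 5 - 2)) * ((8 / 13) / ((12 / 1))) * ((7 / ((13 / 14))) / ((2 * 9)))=-1862 / 43095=-0.04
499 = 499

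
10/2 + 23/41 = 228/41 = 5.56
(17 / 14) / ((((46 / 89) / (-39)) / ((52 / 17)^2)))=-2346396 / 2737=-857.29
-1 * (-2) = 2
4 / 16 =1 / 4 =0.25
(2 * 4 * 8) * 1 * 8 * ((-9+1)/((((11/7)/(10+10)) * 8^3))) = -1120/11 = -101.82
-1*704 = -704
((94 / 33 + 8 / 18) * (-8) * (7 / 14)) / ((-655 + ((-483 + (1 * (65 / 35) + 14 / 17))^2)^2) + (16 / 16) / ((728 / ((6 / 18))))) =-27195608230336 / 109894668924193751020335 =-0.00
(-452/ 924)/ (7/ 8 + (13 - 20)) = 904/ 11319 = 0.08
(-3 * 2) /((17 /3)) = -18 /17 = -1.06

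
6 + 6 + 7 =19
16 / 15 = 1.07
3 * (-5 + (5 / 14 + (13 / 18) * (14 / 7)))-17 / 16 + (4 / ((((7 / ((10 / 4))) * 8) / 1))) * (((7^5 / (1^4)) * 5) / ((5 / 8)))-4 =8062435 / 336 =23995.34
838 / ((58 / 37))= 15503 / 29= 534.59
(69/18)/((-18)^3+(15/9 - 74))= -23/35426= -0.00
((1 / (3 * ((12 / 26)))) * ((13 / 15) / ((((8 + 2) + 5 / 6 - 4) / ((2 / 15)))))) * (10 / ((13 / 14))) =728 / 5535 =0.13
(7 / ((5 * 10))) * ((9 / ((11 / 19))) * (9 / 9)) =1197 / 550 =2.18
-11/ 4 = -2.75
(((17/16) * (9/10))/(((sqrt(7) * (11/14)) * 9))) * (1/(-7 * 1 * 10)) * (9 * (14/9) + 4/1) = -153 * sqrt(7)/30800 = -0.01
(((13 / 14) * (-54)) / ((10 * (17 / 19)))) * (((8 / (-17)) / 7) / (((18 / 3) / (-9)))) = -0.57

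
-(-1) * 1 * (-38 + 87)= 49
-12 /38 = -6 /19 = -0.32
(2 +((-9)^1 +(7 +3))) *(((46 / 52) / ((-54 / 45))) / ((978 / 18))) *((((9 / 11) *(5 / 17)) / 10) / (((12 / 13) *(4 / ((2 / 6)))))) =-345 / 3901568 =-0.00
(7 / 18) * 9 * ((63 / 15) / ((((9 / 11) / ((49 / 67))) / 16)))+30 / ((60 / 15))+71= 580361 / 2010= 288.74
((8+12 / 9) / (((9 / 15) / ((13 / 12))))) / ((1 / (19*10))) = 86450 / 27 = 3201.85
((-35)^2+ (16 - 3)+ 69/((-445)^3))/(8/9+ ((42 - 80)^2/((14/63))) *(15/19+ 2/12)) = 981845574129/4928173915625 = 0.20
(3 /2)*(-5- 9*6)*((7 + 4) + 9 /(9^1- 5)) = -9381 /8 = -1172.62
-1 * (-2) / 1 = 2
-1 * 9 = -9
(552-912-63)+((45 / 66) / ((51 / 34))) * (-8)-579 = -11062 / 11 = -1005.64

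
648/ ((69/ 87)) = 18792/ 23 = 817.04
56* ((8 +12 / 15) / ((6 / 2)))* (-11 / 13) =-27104 / 195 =-138.99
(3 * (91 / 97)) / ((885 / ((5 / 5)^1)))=91 / 28615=0.00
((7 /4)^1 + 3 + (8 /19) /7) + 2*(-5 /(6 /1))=5017 /1596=3.14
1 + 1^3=2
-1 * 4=-4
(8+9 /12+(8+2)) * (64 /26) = 600 /13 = 46.15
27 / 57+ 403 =7666 / 19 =403.47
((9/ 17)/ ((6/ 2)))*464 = 1392/ 17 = 81.88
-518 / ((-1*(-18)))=-259 / 9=-28.78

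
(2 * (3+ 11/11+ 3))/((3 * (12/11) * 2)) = 77/36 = 2.14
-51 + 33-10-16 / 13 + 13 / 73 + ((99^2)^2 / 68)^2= 1995555134979.43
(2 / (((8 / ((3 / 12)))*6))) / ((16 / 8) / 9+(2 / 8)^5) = 96 / 2057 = 0.05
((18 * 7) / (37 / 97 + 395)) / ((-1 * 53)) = -2037 / 338776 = -0.01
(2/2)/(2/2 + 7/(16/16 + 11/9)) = 20/83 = 0.24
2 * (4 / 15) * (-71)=-568 / 15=-37.87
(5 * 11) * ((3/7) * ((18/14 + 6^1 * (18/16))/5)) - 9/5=35361/980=36.08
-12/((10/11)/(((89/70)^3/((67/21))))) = -69791931/8207500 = -8.50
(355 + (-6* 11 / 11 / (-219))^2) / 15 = 1891799 / 79935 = 23.67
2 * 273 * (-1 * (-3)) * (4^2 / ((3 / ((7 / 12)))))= 5096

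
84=84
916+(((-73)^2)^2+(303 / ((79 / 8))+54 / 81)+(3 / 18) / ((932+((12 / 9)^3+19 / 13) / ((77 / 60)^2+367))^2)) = 31324292772030725345700770658511 / 1102999578218502620696736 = 28399188.35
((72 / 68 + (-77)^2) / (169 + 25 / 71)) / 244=7157581 / 49875552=0.14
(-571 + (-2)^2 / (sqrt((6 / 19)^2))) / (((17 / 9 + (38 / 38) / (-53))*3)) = -88775 / 892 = -99.52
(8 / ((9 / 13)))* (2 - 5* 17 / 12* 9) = -6422 / 9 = -713.56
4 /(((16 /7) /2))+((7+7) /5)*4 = 147 /10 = 14.70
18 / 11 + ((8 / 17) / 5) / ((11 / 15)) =30 / 17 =1.76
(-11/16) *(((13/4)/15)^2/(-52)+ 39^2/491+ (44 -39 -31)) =1781278213/113126400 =15.75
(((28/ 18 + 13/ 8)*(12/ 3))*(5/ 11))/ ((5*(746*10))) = 229/ 1477080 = 0.00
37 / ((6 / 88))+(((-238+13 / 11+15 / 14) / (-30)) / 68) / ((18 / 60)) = 51181553 / 94248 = 543.05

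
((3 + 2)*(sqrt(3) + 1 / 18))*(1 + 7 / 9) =40 / 81 + 80*sqrt(3) / 9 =15.89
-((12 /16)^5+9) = -9459 /1024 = -9.24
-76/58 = -38/29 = -1.31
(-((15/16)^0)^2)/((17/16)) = -16/17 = -0.94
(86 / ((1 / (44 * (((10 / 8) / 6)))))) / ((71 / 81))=63855 / 71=899.37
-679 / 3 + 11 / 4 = -2683 / 12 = -223.58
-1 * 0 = 0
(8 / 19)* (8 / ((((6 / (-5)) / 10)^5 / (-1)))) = 625000000 / 4617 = 135369.29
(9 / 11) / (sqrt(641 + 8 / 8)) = 3*sqrt(642) / 2354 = 0.03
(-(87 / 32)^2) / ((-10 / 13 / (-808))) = -9938097 / 1280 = -7764.14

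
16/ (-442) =-8/ 221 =-0.04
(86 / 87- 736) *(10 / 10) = -63946 / 87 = -735.01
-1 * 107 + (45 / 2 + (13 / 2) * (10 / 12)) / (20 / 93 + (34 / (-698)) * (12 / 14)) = 8518483 / 157496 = 54.09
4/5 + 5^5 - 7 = 15594/5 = 3118.80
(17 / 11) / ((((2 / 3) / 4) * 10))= 51 / 55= 0.93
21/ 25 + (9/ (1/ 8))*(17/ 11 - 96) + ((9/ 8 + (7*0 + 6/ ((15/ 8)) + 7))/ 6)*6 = -14934837/ 2200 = -6788.56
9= 9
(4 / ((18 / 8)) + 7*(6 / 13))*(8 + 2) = 5860 / 117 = 50.09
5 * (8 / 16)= 2.50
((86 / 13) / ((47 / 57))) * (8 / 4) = 9804 / 611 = 16.05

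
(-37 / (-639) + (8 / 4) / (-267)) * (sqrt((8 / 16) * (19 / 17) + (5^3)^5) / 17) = 2867 * sqrt(35278320313146) / 32871438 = 518.04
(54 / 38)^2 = 729 / 361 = 2.02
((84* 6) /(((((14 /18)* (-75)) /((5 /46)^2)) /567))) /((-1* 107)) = 0.54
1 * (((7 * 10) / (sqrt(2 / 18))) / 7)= 30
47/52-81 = -4165/52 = -80.10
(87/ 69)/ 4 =29/ 92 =0.32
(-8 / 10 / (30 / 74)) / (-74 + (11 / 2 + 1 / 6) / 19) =2812 / 105025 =0.03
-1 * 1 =-1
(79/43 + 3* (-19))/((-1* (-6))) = -1186/129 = -9.19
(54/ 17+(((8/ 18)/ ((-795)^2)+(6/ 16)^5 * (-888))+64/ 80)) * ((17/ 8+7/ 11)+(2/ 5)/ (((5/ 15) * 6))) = -1346355704376811/ 174276292608000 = -7.73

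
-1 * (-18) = 18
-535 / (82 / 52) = -13910 / 41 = -339.27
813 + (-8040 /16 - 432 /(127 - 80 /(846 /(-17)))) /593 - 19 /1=51173512807 /64519586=793.15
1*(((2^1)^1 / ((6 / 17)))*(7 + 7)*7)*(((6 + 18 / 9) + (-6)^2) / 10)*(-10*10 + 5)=-696388 / 3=-232129.33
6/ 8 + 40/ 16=13/ 4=3.25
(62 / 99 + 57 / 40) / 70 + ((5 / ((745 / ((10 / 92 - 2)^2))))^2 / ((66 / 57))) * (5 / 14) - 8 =-7843784102958979 / 984099606494400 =-7.97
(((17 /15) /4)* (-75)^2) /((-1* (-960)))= 425 /256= 1.66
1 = 1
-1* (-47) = 47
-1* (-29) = 29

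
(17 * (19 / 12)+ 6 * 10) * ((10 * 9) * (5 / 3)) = 26075 / 2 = 13037.50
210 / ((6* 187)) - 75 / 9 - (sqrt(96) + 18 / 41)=-4* sqrt(6) - 197468 / 23001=-18.38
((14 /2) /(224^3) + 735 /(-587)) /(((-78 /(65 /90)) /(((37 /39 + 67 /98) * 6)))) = 7362886802987 /64840641675264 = 0.11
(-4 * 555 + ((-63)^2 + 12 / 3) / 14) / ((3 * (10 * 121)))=-27107 / 50820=-0.53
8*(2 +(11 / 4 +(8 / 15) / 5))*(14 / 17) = 40796 / 1275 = 32.00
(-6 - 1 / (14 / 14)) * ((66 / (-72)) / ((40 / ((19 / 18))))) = 1463 / 8640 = 0.17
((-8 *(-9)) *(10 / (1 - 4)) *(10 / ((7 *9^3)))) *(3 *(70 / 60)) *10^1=-16.46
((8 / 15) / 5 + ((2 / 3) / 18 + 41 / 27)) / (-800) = -187 / 90000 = -0.00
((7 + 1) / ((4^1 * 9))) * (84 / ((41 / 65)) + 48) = 40.26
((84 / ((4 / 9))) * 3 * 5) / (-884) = -2835 / 884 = -3.21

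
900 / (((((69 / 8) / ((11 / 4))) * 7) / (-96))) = -633600 / 161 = -3935.40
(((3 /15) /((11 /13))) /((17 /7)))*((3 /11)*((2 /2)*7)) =1911 /10285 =0.19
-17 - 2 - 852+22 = -849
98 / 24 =49 / 12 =4.08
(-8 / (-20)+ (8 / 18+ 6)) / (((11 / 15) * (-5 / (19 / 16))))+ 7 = 4.78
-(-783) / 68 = 783 / 68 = 11.51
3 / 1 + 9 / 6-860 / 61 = -1171 / 122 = -9.60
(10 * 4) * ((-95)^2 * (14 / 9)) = 5054000 / 9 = 561555.56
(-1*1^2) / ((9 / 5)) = -5 / 9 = -0.56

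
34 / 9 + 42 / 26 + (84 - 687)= -69920 / 117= -597.61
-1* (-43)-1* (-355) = 398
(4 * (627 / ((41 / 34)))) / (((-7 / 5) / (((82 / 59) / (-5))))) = 170544 / 413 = 412.94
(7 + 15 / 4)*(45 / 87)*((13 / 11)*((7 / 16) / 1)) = 58695 / 20416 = 2.87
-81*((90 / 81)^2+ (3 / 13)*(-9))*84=74508 / 13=5731.38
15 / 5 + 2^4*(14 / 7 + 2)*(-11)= -701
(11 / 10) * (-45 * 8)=-396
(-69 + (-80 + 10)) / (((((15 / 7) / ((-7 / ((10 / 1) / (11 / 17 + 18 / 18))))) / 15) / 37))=3528098 / 85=41507.04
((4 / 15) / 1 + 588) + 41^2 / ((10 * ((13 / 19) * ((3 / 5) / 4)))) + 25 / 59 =25616893 / 11505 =2226.59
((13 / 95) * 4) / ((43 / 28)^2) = 40768 / 175655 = 0.23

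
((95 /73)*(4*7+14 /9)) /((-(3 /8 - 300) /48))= 3234560 /524943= 6.16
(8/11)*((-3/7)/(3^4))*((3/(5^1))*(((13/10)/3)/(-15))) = 52/779625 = 0.00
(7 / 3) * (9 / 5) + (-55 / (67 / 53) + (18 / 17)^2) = -3697012 / 96815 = -38.19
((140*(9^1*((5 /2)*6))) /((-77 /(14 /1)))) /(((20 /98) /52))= -9631440 /11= -875585.45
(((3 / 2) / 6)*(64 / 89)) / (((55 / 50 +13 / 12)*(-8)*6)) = -20 / 11659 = -0.00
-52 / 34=-26 / 17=-1.53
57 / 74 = 0.77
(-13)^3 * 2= -4394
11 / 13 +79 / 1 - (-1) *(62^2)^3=738403063630 / 13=56800235663.85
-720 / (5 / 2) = -288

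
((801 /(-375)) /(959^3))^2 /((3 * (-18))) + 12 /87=291704353510461840145291 /2114856562950848342718750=0.14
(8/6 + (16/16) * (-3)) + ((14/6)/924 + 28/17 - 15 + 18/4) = -70801/6732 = -10.52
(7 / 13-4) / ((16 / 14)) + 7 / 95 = -29197 / 9880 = -2.96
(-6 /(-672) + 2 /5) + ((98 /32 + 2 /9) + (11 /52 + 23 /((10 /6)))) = 290011 /16380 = 17.71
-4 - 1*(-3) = -1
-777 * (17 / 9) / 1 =-4403 / 3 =-1467.67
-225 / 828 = -25 / 92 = -0.27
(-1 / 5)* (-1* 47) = 47 / 5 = 9.40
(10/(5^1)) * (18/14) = 18/7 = 2.57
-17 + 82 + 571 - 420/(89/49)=36024/89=404.76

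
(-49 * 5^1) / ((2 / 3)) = -735 / 2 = -367.50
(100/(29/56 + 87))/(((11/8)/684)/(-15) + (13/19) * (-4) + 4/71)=-0.43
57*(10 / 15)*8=304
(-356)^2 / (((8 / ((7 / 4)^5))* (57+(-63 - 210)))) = -133128247 / 110592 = -1203.78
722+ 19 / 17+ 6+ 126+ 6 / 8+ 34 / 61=3552451 / 4148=856.43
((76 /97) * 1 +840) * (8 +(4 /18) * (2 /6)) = 17779208 /2619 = 6788.55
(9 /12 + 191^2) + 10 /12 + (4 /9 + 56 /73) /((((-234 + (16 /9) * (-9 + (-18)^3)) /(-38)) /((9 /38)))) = 169668971363 /4650684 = 36482.58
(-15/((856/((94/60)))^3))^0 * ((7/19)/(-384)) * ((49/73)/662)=-343/352586496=-0.00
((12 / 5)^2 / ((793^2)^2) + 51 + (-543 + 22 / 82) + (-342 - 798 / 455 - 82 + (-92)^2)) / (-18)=-3058884102751461389 / 7296072145578450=-419.25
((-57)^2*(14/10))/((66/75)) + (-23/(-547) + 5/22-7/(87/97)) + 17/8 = 21623675207/4187832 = 5163.45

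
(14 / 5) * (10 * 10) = 280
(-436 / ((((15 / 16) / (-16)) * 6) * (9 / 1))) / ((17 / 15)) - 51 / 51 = 55349 / 459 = 120.59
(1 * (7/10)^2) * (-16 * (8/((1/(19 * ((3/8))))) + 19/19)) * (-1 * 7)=79576/25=3183.04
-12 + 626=614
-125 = -125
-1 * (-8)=8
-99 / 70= -1.41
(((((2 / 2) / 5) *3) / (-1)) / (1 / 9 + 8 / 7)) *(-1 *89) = 16821 / 395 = 42.58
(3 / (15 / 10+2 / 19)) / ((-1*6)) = -19 / 61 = -0.31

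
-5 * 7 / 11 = -35 / 11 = -3.18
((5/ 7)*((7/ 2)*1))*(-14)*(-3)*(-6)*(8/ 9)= -560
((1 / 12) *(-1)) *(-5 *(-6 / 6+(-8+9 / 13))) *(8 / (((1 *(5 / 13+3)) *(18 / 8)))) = -40 / 11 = -3.64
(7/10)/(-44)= -0.02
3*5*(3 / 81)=5 / 9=0.56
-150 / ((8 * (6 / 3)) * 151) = -75 / 1208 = -0.06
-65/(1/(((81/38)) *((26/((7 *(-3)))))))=22815/133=171.54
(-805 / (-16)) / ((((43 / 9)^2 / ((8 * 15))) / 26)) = 12714975 / 1849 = 6876.68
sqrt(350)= 5 * sqrt(14)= 18.71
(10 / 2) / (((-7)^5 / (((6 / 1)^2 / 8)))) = -45 / 33614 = -0.00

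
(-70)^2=4900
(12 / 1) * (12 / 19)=144 / 19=7.58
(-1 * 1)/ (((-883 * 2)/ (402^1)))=201/ 883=0.23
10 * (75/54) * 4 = 500/9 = 55.56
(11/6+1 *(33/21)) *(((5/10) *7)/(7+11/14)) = 1001/654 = 1.53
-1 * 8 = -8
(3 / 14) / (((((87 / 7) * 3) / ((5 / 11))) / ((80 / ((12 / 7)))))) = 350 / 2871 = 0.12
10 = 10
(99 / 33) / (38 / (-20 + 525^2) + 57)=826815 / 15709523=0.05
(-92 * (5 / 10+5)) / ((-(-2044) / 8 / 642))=-649704 / 511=-1271.44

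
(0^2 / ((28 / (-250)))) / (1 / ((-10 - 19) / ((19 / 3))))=0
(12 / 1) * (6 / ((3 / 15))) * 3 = 1080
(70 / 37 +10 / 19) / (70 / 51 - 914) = -21675 / 8180108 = -0.00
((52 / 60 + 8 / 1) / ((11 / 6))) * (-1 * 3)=-798 / 55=-14.51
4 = 4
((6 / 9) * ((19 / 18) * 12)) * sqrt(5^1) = 18.88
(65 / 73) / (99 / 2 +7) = 130 / 8249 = 0.02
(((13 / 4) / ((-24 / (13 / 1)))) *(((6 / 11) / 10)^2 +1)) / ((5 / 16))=-5.65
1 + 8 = 9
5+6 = 11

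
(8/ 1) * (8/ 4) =16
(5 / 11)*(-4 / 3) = -20 / 33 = -0.61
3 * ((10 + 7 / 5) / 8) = 171 / 40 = 4.28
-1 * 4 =-4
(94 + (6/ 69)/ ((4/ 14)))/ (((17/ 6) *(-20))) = -6507/ 3910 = -1.66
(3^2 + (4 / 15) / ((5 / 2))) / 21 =683 / 1575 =0.43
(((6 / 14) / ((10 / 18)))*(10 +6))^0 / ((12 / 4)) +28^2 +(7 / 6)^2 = 28285 / 36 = 785.69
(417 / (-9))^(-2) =9 / 19321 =0.00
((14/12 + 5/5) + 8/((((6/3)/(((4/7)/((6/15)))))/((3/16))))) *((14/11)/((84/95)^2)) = 5.27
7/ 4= 1.75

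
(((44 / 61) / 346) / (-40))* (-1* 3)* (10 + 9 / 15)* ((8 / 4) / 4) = 0.00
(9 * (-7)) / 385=-9 / 55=-0.16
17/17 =1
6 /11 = 0.55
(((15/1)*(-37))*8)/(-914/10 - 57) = 11100/371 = 29.92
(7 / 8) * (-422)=-1477 / 4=-369.25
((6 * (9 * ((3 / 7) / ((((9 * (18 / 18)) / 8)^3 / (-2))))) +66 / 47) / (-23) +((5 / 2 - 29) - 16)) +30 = -11.15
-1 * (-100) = 100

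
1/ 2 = 0.50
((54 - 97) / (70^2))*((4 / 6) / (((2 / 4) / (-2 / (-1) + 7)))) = -0.11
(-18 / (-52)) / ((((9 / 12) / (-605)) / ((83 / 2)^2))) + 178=-12498907 / 26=-480727.19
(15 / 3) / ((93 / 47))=235 / 93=2.53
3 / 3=1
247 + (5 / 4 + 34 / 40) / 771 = 634797 / 2570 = 247.00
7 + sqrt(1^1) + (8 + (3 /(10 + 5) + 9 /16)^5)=53273396301 /3276800000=16.26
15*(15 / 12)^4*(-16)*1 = -9375 / 16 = -585.94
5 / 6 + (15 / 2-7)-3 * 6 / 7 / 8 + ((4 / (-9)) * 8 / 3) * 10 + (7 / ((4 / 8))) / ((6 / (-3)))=-13487 / 756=-17.84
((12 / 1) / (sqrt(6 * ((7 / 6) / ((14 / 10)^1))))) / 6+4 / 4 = 1.89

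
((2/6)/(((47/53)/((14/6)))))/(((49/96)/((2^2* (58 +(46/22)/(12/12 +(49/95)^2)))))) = 410.01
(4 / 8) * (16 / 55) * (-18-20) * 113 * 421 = -14462192 / 55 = -262948.95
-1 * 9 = -9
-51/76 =-0.67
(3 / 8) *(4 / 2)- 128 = -509 / 4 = -127.25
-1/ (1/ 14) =-14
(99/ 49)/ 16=99/ 784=0.13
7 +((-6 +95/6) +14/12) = 18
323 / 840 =0.38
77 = 77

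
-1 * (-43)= 43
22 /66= 1 /3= 0.33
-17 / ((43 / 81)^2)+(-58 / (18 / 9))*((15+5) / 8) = -491179 / 3698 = -132.82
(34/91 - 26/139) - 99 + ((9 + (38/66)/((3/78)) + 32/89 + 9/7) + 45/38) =-101662828273/1411704294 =-72.01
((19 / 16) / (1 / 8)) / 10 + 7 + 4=239 / 20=11.95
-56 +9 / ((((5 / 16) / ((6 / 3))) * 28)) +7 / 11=-20523 / 385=-53.31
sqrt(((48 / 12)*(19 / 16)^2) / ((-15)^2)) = 19 / 120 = 0.16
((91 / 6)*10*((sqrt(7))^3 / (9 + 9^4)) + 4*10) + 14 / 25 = 637*sqrt(7) / 3942 + 1014 / 25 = 40.99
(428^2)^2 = 33556377856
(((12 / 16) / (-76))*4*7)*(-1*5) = 105 / 76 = 1.38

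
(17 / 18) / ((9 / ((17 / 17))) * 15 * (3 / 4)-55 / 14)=238 / 24525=0.01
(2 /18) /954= 1 /8586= 0.00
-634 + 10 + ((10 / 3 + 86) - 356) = -2672 / 3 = -890.67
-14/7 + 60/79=-98/79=-1.24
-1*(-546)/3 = 182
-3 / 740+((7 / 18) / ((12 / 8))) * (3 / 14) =343 / 6660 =0.05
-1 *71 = -71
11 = 11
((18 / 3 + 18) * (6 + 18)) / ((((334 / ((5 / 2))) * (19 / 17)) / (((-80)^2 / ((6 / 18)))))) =235008000 / 3173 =74064.92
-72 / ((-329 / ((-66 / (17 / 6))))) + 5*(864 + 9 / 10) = 48316833 / 11186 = 4319.40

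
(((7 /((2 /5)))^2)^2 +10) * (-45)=-67535325 /16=-4220957.81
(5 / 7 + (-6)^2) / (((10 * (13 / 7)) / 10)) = 257 / 13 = 19.77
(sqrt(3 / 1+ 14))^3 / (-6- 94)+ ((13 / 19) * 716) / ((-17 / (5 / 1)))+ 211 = 21613 / 323- 17 * sqrt(17) / 100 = 66.21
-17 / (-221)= 1 / 13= 0.08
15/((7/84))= 180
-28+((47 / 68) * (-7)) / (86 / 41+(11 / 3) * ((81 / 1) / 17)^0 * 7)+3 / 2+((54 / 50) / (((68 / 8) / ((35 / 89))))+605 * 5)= 61969169763 / 20667580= 2998.38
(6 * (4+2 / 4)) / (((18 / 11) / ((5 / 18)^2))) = 275 / 216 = 1.27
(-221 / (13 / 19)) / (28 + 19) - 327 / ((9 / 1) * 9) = -13844 / 1269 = -10.91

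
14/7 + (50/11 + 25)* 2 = 672/11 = 61.09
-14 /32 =-7 /16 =-0.44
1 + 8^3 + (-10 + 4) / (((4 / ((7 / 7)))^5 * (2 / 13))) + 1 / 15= 7880119 / 15360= 513.03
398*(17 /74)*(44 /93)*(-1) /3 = -148852 /10323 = -14.42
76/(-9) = -8.44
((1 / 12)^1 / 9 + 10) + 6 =1729 / 108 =16.01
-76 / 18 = -38 / 9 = -4.22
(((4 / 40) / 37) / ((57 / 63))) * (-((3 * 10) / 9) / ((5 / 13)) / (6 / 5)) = -91 / 4218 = -0.02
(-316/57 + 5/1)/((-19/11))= 341/1083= 0.31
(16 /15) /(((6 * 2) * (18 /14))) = 28 /405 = 0.07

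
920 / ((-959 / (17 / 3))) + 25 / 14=-21005 / 5754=-3.65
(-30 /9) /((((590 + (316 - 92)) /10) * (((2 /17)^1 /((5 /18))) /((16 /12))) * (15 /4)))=-0.03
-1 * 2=-2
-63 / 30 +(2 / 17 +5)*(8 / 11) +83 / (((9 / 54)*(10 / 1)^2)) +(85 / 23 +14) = 2612597 / 107525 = 24.30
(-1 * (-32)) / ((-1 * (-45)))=32 / 45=0.71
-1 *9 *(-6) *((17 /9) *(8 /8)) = 102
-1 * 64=-64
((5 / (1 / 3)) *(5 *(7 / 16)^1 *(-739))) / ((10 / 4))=-77595 / 8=-9699.38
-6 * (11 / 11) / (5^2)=-6 / 25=-0.24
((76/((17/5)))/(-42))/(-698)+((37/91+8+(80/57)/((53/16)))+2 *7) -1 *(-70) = 151411813022/1631046963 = 92.83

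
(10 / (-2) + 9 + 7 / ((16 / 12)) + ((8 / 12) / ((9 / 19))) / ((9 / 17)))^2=133980625 / 944784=141.81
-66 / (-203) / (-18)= -11 / 609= -0.02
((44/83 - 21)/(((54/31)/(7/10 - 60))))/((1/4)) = 31232717/11205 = 2787.39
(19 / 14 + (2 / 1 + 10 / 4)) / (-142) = -41 / 994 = -0.04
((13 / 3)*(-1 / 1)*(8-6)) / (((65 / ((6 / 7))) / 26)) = -104 / 35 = -2.97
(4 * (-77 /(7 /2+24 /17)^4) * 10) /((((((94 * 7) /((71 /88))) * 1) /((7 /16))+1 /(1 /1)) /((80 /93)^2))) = -1870271721472000 /890830759044307167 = -0.00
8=8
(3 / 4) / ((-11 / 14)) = -21 / 22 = -0.95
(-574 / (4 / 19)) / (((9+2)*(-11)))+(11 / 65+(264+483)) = 12107417 / 15730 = 769.70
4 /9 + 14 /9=2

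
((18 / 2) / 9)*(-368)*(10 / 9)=-3680 / 9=-408.89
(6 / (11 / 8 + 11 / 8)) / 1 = 24 / 11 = 2.18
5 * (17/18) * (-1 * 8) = -340/9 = -37.78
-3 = -3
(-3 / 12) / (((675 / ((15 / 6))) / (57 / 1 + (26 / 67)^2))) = -256549 / 4848120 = -0.05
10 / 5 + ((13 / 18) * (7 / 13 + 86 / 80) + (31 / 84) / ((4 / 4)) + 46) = 249653 / 5040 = 49.53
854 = 854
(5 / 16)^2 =25 / 256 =0.10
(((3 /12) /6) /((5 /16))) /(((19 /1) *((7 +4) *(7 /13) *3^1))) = 26 /65835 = 0.00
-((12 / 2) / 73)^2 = -36 / 5329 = -0.01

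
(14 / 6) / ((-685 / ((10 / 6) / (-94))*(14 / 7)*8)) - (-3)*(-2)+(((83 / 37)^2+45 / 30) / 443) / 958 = -3232238981839325 / 538708217825376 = -6.00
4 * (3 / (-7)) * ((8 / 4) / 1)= -24 / 7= -3.43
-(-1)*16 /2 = 8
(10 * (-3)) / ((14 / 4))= -60 / 7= -8.57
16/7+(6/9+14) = 356/21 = 16.95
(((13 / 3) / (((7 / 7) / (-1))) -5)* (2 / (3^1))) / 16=-7 / 18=-0.39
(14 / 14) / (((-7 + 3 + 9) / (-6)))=-6 / 5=-1.20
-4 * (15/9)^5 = -12500/243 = -51.44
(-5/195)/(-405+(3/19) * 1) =19/299988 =0.00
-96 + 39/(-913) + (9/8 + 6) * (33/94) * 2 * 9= -17514135/343288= -51.02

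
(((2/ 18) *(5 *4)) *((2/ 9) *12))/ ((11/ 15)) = 800/ 99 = 8.08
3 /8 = 0.38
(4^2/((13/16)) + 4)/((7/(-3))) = -132/13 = -10.15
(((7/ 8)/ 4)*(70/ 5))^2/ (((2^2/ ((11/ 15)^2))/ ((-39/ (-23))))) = 3776773/ 1766400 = 2.14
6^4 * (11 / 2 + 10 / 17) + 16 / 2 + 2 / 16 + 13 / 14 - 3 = 7517379 / 952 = 7896.41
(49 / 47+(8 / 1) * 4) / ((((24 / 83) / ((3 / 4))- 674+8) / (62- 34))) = -1804586 / 1298281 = -1.39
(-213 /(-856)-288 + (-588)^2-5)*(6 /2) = 887118807 /856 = 1036353.75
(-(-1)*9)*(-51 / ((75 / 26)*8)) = -1989 / 100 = -19.89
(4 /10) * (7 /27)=14 /135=0.10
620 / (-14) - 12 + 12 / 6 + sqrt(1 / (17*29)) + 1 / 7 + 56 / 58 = -10795 / 203 + sqrt(493) / 493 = -53.13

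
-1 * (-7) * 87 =609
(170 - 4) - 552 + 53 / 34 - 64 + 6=-15043 / 34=-442.44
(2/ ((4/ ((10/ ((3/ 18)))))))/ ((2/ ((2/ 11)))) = 30/ 11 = 2.73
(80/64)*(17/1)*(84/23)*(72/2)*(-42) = -2698920/23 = -117344.35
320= 320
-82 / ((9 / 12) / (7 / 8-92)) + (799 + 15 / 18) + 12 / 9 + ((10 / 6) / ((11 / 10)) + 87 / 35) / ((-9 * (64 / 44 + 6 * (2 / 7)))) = 354567029 / 32940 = 10764.03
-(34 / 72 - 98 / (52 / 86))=75631 / 468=161.60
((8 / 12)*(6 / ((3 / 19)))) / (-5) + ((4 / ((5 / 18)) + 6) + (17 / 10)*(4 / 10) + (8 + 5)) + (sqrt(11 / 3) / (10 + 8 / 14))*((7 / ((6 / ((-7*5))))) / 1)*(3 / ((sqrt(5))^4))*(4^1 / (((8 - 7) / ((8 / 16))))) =2176 / 75 - 343*sqrt(33) / 1110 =27.24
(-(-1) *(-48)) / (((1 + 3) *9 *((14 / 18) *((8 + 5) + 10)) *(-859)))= 12 / 138299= 0.00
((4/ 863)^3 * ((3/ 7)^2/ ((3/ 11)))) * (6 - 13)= -2112/ 4499149529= -0.00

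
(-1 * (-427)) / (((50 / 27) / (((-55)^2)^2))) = 4219902225 / 2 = 2109951112.50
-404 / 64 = -6.31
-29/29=-1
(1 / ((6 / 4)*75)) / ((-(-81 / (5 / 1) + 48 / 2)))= -2 / 1755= -0.00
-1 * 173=-173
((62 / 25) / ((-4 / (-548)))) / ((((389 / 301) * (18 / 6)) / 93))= 79257514 / 9725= 8149.87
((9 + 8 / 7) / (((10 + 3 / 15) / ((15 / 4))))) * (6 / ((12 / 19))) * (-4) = -33725 / 238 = -141.70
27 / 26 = 1.04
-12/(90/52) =-104/15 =-6.93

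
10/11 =0.91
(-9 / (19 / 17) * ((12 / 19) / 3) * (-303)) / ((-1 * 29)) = -185436 / 10469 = -17.71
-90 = -90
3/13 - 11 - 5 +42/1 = 341/13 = 26.23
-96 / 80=-6 / 5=-1.20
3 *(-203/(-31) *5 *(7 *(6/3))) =42630/31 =1375.16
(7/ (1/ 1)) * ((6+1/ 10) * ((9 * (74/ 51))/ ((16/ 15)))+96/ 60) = 726187/ 1360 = 533.96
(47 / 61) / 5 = 47 / 305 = 0.15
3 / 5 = 0.60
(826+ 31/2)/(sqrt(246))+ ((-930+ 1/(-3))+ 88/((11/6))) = -2647/3+ 561 * sqrt(246)/164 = -828.68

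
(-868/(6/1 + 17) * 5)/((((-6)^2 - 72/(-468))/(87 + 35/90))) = -4437433/9729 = -456.10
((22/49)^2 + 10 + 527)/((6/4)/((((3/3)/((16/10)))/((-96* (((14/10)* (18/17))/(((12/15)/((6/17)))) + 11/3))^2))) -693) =538635698705/413313317379543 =0.00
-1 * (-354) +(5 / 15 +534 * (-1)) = -539 / 3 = -179.67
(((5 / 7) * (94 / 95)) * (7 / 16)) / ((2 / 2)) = 0.31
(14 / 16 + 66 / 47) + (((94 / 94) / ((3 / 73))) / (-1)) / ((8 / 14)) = -45463 / 1128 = -40.30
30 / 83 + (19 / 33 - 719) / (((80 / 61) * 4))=-29929201 / 219120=-136.59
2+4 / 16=9 / 4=2.25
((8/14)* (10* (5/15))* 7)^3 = 64000/27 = 2370.37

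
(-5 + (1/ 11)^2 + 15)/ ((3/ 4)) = 4844/ 363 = 13.34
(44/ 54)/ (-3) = -22/ 81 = -0.27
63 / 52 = 1.21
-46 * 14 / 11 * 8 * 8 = -3746.91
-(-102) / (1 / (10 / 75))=68 / 5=13.60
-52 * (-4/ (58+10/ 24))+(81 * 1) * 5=286401/ 701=408.56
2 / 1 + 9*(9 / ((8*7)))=193 / 56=3.45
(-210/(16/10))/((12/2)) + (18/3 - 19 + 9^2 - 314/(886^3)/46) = 46.12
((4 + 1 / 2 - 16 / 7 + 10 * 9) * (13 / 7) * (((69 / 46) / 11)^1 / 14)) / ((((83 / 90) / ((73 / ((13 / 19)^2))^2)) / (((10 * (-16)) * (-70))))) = 48415021175826000 / 98287189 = 492587301.24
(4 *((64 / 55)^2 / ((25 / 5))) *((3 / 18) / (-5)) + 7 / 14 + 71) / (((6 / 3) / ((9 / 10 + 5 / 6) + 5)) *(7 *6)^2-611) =-3275100841 / 3988916250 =-0.82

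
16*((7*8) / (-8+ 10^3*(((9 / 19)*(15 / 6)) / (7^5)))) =-71530592 / 633041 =-113.00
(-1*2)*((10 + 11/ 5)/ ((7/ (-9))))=1098/ 35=31.37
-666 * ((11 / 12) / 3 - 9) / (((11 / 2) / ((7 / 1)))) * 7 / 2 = 567469 / 22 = 25794.05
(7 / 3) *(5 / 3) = 35 / 9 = 3.89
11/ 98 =0.11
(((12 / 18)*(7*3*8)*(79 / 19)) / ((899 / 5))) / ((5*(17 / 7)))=61936 / 290377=0.21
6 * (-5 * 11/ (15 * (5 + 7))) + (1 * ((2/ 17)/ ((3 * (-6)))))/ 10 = -1403/ 765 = -1.83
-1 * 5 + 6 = 1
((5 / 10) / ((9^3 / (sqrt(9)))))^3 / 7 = 0.00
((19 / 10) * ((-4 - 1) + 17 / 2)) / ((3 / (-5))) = -133 / 12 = -11.08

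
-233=-233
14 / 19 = 0.74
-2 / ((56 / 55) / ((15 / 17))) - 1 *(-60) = 27735 / 476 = 58.27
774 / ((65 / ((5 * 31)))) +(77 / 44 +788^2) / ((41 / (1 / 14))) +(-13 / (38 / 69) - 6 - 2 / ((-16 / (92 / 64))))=2898.05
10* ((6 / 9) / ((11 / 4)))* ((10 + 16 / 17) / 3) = 4960 / 561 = 8.84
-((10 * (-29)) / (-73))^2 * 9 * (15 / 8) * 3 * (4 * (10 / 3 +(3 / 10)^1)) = -61876575 / 5329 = -11611.29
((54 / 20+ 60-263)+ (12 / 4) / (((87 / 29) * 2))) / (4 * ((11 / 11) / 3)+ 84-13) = -2997 / 1085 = -2.76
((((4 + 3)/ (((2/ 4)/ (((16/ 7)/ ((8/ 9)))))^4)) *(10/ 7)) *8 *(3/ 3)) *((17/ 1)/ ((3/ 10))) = 7614259200/ 2401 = 3171286.63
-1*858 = -858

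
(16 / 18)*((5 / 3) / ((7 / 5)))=200 / 189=1.06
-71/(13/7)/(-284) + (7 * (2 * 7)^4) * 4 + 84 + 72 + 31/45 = 2517383287/2340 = 1075804.82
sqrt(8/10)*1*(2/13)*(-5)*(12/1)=-48*sqrt(5)/13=-8.26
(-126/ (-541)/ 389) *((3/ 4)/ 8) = 189/ 3367184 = 0.00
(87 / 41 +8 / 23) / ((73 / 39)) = 90831 / 68839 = 1.32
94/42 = 2.24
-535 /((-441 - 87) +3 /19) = 10165 /10029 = 1.01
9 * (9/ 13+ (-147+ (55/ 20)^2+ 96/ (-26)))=-20511/ 16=-1281.94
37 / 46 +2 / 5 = 1.20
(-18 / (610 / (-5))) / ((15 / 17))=51 / 305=0.17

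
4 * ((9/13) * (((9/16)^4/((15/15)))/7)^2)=387420489/683973541888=0.00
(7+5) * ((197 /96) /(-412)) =-197 /3296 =-0.06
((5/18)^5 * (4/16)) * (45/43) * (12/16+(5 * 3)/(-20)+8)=15625/4513968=0.00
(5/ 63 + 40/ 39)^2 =819025/ 670761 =1.22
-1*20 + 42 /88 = -859 /44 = -19.52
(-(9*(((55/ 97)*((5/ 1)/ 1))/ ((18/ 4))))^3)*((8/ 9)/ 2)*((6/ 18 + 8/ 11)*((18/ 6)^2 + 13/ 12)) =-64054375000/ 73926513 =-866.46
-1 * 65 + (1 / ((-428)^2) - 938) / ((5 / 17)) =-2980586847 / 915920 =-3254.20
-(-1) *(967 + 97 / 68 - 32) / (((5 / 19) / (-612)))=-10888767 / 5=-2177753.40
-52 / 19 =-2.74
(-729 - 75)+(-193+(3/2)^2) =-3979/4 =-994.75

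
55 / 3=18.33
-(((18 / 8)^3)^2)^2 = -282429536481 / 16777216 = -16834.11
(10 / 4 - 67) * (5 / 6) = -215 / 4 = -53.75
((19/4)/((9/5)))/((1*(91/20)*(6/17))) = 8075/4914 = 1.64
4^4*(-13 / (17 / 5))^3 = -70304000 / 4913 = -14309.79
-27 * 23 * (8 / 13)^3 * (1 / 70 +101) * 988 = -85433066496 / 5915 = -14443460.10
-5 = -5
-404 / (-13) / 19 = 404 / 247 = 1.64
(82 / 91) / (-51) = -82 / 4641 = -0.02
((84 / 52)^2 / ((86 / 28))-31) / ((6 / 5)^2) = -5477575 / 261612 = -20.94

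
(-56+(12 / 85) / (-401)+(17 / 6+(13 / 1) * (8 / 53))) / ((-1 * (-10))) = -555009871 / 108390300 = -5.12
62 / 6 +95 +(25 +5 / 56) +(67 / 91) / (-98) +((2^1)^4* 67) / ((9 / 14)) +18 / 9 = 577876981 / 321048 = 1799.97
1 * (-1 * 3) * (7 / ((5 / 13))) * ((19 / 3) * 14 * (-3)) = 14523.60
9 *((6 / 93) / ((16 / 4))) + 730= 45269 / 62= 730.15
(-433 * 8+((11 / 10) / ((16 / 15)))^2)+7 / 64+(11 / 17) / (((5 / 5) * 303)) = -18265099921 / 5274624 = -3462.83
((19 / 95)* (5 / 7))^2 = 1 / 49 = 0.02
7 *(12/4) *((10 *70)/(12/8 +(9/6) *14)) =1960/3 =653.33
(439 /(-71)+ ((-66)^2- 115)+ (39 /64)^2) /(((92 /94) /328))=2373409789281 /1672192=1419340.48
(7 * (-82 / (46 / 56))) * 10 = -160720 / 23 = -6987.83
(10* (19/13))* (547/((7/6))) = 623580/91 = 6852.53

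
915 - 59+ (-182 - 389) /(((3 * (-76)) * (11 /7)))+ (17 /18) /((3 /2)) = 19371817 /22572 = 858.22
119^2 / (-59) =-14161 / 59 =-240.02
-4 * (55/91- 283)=102792/91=1129.58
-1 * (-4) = 4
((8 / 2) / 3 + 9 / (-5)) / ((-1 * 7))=1 / 15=0.07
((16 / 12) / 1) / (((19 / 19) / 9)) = 12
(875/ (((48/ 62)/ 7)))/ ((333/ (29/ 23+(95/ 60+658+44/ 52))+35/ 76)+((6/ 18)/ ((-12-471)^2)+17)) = 105164530712836875/ 238786942255894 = 440.41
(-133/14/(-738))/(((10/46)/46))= 10051/3690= 2.72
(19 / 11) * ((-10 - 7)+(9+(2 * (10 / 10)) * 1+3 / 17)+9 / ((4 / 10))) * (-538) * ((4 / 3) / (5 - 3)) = -1931958 / 187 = -10331.33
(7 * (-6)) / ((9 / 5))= -23.33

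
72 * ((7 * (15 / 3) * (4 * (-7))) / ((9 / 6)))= -47040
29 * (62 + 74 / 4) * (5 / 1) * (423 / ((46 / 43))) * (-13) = -240003855 / 4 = -60000963.75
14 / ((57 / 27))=126 / 19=6.63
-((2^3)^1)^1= -8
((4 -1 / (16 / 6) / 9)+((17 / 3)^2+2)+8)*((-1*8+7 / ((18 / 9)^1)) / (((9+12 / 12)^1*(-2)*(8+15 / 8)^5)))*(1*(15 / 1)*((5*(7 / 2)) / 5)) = 17832192 / 3077056399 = 0.01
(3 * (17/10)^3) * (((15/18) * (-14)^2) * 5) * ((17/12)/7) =584647/240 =2436.03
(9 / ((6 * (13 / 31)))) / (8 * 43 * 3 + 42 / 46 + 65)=2139 / 656552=0.00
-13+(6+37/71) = -460/71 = -6.48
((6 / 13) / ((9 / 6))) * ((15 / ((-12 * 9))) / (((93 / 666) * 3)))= -370 / 3627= -0.10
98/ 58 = 49/ 29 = 1.69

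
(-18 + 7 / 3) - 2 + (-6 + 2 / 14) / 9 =-1154 / 63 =-18.32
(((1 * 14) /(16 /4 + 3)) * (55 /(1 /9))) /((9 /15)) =1650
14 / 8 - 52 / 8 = -19 / 4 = -4.75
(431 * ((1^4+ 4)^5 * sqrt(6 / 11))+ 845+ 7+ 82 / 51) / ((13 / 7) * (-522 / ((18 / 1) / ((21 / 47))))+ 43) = 1023049 / 22695+ 12660625 * sqrt(66) / 1958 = 52575.93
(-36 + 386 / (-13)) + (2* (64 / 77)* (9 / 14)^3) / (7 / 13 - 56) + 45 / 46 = -737009843305 / 11387313938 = -64.72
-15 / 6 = -5 / 2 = -2.50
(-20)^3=-8000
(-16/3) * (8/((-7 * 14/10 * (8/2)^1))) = 160/147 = 1.09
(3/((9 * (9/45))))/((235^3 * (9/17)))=17/70080525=0.00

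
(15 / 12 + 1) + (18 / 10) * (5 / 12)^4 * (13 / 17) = 2.29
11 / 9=1.22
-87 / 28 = -3.11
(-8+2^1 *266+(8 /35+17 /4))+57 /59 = 4373213 /8260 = 529.44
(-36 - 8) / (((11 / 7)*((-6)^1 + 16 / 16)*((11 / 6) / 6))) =1008 / 55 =18.33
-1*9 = -9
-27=-27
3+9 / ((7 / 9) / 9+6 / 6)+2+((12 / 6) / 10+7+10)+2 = 14293 / 440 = 32.48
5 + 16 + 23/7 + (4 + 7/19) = 3811/133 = 28.65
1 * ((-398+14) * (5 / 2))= -960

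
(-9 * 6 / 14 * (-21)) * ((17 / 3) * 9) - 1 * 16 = 4115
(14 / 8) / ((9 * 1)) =0.19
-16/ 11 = -1.45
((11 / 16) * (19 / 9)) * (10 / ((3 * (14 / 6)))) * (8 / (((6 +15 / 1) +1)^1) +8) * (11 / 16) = 24035 / 2016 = 11.92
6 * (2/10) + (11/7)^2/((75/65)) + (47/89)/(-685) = 29926906/8961855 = 3.34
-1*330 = -330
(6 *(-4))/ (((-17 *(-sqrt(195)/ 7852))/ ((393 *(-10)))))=3797952 *sqrt(195)/ 17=3119736.08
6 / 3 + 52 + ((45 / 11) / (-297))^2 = 7115551 / 131769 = 54.00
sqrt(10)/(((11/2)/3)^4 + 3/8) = 1296 *sqrt(10)/15127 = 0.27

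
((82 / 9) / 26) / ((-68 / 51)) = -41 / 156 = -0.26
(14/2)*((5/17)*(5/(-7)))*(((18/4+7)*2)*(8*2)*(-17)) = 9200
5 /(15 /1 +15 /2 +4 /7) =70 /323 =0.22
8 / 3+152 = 464 / 3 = 154.67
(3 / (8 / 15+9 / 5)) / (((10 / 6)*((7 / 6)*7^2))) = 162 / 12005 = 0.01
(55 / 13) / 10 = 11 / 26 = 0.42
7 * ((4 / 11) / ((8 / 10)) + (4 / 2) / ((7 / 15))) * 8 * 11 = 2920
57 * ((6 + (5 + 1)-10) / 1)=114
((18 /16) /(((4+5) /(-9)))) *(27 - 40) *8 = 117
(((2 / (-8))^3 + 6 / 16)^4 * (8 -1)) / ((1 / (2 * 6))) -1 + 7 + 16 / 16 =35236789 / 4194304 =8.40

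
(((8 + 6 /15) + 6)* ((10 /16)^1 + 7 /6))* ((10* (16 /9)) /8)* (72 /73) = 56.55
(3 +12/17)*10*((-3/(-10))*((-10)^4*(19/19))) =1890000/17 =111176.47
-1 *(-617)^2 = -380689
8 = 8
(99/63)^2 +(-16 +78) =3159/49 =64.47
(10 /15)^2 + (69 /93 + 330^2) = 30383431 /279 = 108901.19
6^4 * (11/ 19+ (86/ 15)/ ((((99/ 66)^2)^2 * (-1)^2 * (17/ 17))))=632144/ 285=2218.05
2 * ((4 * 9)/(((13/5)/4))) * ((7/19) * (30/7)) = 174.90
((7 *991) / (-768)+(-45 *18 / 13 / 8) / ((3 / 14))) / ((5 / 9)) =-1359183 / 16640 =-81.68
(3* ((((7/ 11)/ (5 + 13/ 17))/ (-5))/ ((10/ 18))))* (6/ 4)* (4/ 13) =-1377/ 25025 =-0.06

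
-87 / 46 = -1.89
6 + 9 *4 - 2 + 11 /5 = 211 /5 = 42.20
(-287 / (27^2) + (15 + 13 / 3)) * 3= 13807 / 243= 56.82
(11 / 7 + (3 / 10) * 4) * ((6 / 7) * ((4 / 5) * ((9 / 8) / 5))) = 2619 / 6125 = 0.43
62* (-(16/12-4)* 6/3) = 992/3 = 330.67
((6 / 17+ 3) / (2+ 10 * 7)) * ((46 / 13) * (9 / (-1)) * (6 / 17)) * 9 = -35397 / 7514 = -4.71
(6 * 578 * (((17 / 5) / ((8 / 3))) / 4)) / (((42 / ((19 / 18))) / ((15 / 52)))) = 93347 / 11648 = 8.01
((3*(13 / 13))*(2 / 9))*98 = 196 / 3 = 65.33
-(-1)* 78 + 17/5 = 407/5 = 81.40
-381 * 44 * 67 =-1123188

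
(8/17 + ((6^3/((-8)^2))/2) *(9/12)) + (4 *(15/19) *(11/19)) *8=6426569/392768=16.36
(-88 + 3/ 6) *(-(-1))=-175/ 2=-87.50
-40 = -40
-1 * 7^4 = -2401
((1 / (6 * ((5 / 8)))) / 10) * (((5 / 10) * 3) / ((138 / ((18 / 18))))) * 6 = 1 / 575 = 0.00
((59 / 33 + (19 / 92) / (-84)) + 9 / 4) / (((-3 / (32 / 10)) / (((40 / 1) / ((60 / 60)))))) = -2744344 / 15939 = -172.18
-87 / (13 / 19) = -1653 / 13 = -127.15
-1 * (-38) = 38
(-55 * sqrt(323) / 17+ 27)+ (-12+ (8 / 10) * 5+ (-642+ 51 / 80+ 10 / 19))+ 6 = -936071 / 1520 - 55 * sqrt(323) / 17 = -673.98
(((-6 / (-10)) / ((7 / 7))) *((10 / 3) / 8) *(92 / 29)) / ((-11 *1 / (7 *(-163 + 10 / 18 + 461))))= -432607 / 2871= -150.68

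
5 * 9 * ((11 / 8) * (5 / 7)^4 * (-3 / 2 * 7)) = -928125 / 5488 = -169.12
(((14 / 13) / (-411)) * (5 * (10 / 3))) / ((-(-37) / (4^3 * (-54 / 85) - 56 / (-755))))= 72926560 / 1522418391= 0.05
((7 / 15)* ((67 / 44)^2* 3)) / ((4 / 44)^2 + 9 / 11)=31423 / 8000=3.93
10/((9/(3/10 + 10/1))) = 103/9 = 11.44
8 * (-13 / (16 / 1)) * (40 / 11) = -260 / 11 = -23.64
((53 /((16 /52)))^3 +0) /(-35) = -327082769 /2240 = -146019.09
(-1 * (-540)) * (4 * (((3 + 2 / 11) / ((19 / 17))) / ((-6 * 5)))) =-42840 / 209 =-204.98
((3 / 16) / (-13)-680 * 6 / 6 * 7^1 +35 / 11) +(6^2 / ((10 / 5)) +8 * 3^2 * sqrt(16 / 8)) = -4637.01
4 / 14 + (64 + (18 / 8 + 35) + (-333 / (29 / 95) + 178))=-811.33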